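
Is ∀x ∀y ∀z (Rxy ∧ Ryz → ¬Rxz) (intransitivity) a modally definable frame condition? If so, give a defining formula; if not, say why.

Any modally definable frame class is closed under surjective bounded morphisms.
The 5-cycle (worlds a,b,c,d,e with a→b→c→d→e→a) is intransitive. Mapping every world to a single reflexive point • is a surjective bounded morphism; the reflexive point is not intransitive (R••∧R•• but R••).
Hence intransitivity is not modally definable.

No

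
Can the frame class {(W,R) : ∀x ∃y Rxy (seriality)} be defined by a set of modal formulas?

Yes — defined by □r → ◇r

This is a Sahlqvist condition; the D axiom □r → ◇r defines it.
Suppose □r→◇r is valid. At any x set V(r)=W. Then □r at x, so ◇r at x, so x has a successor.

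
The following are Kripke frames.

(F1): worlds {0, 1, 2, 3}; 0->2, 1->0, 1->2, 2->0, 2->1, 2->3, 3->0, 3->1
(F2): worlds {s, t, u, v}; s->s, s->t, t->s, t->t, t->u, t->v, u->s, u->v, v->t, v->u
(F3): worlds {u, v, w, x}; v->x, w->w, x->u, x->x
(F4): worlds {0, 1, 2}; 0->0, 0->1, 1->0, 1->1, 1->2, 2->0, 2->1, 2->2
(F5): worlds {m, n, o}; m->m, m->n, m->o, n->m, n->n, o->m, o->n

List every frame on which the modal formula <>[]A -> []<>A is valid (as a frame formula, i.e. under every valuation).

(F4), (F5)

Frame correspondent (Sahlqvist): forall x forall y forall z (Rxy & Rxz -> exists w (Ryw & Rzw)) — i.e. convergence.
(F1): fails — R10 and R12 but 0 and 2 have no common successor.
(F2): fails — Rtv and Rtu but v and u have no common successor.
(F3): fails — Rxx and Rxu but x and u have no common successor.
(F4): holds.
(F5): holds.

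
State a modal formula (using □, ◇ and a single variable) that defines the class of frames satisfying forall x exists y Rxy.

□q → ◇q

A defining formula is □q → ◇q (the D axiom).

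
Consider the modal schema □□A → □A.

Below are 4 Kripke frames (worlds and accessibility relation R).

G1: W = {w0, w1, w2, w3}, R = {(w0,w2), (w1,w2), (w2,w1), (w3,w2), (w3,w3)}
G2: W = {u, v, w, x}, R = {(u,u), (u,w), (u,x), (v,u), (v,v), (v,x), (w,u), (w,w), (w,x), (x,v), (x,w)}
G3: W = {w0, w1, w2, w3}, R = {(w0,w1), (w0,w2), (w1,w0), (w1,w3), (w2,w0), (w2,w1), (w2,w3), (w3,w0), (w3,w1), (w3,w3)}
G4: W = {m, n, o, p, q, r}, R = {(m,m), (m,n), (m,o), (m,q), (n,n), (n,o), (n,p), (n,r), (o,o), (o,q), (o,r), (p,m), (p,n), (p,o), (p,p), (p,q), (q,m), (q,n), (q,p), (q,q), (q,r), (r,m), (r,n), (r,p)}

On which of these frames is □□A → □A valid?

G2, G4

The schema corresponds to density: ∀x ∀y (Rxy → ∃z (Rxz ∧ Rzy)).
G1: fails — Rw1w2 but no z with Rw1z and Rzw2.
G2: holds.
G3: fails — Rw0w2 but no z with Rw0z and Rzw2.
G4: holds.
Valid on: G2, G4.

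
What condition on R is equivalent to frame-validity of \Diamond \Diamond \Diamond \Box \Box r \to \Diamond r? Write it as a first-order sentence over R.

This is a Sahlqvist (Geach-type) schema ◇^3□^2r → □^0◇^1r.
Minimal-valuation argument: fix x; take any y with xR^3y and any z with xR^0z. Set V(r) to the set of worlds R-reachable from y in exactly 2 steps. Then □^2r holds at y, so the antecedent holds at x; validity forces ◇^1r at z, giving a w with zR^1w and yR^2w.
First-order correspondent: \forall x \forall y (x R^3 y \to \exists w (y R^2 w \wedge xRw)).

\forall x \forall y (x R^3 y \to \exists w (y R^2 w \wedge xRw))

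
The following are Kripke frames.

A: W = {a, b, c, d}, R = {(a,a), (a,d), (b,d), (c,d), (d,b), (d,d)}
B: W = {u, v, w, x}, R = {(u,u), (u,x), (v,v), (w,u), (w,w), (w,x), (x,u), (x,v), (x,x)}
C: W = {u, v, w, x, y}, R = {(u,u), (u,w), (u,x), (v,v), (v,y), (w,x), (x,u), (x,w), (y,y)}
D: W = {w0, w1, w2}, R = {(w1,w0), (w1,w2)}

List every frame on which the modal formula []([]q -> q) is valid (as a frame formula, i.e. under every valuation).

The schema corresponds to shift-reflexivity: forall x forall y (Rxy -> Ryy).
A: fails — Rdb but not Rbb.
B: condition met.
C: fails — Rxw but not Rww.
D: fails — Rw1w2 but not Rw2w2.
Valid on: B.

B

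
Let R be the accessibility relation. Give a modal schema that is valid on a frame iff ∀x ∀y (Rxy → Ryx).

The condition is symmetry. The B schema q → □◇q defines it.

q → □◇q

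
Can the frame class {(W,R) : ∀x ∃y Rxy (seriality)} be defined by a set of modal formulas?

Definable; □p → ◇p defines it

This is a Sahlqvist condition; the D axiom □p → ◇p defines it.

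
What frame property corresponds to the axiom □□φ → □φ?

Density

Suppose □□φ→□φ is valid. Take Rxy and set V(φ)={w : xR²w}. Then □□φ at x, so □φ at x, so φ at y, i.e. ∃z(Rxz∧Rzy).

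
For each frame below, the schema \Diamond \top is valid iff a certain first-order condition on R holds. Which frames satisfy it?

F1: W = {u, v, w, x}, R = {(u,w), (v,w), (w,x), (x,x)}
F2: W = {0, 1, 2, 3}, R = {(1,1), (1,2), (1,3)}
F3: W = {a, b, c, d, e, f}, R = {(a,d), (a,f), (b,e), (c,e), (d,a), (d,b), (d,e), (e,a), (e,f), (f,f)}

The schema corresponds to seriality: \forall x \exists y Rxy.
F1: holds.
F2: fails — world 0 has no successor.
F3: holds.
Valid on: F1, F3.

F1, F3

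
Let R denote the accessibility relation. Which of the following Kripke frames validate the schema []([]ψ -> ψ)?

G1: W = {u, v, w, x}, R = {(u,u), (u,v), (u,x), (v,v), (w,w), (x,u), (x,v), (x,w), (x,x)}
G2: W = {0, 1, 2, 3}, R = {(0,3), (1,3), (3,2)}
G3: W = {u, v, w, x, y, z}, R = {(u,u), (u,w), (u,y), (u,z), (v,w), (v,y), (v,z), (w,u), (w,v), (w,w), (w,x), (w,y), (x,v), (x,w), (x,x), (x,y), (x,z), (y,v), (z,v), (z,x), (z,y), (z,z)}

G1

This is the axiom for shift-reflexivity; its first-order frame correspondent is forall x forall y (Rxy -> Ryy).
G1: holds.
G2: fails — R32 but not R22.
G3: fails — Ruy but not Ryy.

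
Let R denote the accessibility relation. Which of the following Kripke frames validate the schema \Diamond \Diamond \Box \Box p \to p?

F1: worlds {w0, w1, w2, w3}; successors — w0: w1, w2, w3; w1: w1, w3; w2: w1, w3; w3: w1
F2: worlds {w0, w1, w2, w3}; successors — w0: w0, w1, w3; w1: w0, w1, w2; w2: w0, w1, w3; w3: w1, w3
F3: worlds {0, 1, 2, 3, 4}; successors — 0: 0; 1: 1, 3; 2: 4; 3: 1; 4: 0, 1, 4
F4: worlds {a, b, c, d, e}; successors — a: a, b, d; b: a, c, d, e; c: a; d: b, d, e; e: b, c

F2

The schema corresponds to a generalized confluence (Geach) condition: \forall x \forall y (x R^2 y \to \exists w (y R^2 w \wedge x = w)).
F1: fails — w0R²w1 but no w with w1R²w and w0=w.
F2: holds.
F3: fails — 2R²0 but no w with 0R²w and 2=w.
F4: fails — bR²e but no w with eR²w and b=w.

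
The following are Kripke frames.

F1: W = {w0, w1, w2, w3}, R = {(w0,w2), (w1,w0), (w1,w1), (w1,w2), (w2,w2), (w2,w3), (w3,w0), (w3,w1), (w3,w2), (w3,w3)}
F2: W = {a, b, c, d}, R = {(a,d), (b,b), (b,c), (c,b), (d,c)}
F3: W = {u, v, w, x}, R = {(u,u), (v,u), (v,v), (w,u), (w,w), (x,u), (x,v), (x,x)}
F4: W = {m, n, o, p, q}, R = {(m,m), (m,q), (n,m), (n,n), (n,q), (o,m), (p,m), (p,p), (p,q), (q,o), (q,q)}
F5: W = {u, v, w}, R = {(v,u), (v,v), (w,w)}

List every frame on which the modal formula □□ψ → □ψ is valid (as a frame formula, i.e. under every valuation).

F1, F3, F4, F5

This is the axiom for density; its first-order frame correspondent is ∀x ∀y (Rxy → ∃z (Rxz ∧ Rzy)).
F1: condition met.
F2: fails — Rdc but no z with Rdz and Rzc.
F3: condition met.
F4: condition met.
F5: condition met.
Valid on: F1, F3, F4, F5.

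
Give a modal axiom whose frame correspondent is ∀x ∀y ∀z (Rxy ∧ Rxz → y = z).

◇p → □p

The condition is partial functionality. The CD schema ◇p → □p defines it.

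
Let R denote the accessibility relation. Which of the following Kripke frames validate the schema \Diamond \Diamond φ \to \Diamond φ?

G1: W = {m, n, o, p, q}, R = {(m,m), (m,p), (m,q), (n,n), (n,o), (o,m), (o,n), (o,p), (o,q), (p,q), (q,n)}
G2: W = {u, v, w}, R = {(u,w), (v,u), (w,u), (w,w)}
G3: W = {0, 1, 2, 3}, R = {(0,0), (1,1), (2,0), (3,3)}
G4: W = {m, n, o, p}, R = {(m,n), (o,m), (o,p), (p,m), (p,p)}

This is the axiom for transitivity; its first-order frame correspondent is \forall x \forall y \forall z (Rxy \wedge Ryz \to Rxz).
G1: fails — Ron and Rno but not Roo.
G2: fails — Rvu and Ruw but not Rvw.
G3: holds.
G4: fails — Rom and Rmn but not Ron.

G3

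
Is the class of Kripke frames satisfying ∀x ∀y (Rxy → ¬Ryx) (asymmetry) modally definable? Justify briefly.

If a class were modally definable it would be closed under surjective bounded morphisms (Goldblatt–Thomason).
The 5-cycle (worlds s,t,u,v,w with s→t→u→v→w→s) is asymmetric. Mapping every world to a single reflexive point • is a surjective bounded morphism, and the reflexive point is not asymmetric (R•• but asymmetry requires ¬R••).
So no modal formula (or set of formulas) defines exactly the asymmetric frames.

Not modally definable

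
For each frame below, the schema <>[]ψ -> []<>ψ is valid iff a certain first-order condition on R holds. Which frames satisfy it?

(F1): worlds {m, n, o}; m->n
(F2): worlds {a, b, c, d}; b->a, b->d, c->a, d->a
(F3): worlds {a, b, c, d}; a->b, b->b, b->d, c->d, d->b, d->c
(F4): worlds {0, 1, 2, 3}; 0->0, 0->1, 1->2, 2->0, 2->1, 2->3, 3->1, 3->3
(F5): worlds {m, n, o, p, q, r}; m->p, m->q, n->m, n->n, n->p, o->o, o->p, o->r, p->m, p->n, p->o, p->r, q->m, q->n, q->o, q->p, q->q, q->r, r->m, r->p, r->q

This is the axiom for convergence; its first-order frame correspondent is forall x forall y forall z (Rxy & Rxz -> exists w (Ryw & Rzw)).
(F1): fails — Rmn and Rmn but n and n have no common successor.
(F2): fails — Rba and Rba but a and a have no common successor.
(F3): holds.
(F4): fails — R00 and R01 but 0 and 1 have no common successor.
(F5): fails — Rnm and Rnp but m and p have no common successor.

(F3)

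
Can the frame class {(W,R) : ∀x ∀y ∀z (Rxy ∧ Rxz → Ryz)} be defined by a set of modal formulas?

Yes: it is the Euclidean property, defined by the 5 schema ◇p → □◇p.
Suppose ◇p→□◇p is valid. Take Rxy, Rxz and set V(p)={y}. Then ◇p at x, so □◇p at x, so ◇p at z, so some w with Rzw has p; w=y, i.e. Rzy. By symmetry of the argument, Ryz.

Yes, by ◇p → □◇p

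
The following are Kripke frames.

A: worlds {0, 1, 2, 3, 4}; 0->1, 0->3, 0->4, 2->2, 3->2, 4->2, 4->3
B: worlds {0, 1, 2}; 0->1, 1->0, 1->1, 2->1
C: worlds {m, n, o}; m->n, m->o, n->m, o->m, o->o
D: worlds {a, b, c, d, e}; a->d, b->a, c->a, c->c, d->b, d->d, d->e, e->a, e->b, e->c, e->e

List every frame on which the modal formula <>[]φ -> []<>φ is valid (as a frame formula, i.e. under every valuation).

B, C

This is the axiom for convergence; its first-order frame correspondent is forall x forall y forall z (Rxy & Rxz -> exists w (Ryw & Rzw)).
A: fails — R01 and R01 but 1 and 1 have no common successor.
B: condition met.
C: condition met.
D: fails — Rcc and Rca but c and a have no common successor.
Valid on: B, C.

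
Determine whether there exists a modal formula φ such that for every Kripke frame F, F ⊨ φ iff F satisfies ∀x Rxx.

Yes, by □q → q

Yes: it is reflexivity, defined by the T schema □q → q.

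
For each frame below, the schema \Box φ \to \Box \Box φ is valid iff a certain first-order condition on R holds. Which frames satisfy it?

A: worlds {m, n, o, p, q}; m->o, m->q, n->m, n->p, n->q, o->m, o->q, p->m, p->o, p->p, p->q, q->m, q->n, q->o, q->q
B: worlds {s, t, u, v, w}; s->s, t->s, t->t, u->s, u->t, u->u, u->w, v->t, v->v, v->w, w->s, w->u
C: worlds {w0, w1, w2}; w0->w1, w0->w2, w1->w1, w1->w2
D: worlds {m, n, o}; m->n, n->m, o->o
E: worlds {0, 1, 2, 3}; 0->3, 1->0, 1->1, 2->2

This is the axiom for transitivity; its first-order frame correspondent is \forall x \forall y \forall z (Rxy \wedge Ryz \to Rxz).
A: fails — Rom and Rmo but not Roo.
B: fails — Rvt and Rts but not Rvs.
C: satisfies the condition.
D: fails — Rnm and Rmn but not Rnn.
E: fails — R10 and R03 but not R13.
Valid on: C.

C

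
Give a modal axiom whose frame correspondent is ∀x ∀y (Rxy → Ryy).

This is shift-reflexivity; the standard corresponding axiom is T□: □(□r → r).

□(□r → r)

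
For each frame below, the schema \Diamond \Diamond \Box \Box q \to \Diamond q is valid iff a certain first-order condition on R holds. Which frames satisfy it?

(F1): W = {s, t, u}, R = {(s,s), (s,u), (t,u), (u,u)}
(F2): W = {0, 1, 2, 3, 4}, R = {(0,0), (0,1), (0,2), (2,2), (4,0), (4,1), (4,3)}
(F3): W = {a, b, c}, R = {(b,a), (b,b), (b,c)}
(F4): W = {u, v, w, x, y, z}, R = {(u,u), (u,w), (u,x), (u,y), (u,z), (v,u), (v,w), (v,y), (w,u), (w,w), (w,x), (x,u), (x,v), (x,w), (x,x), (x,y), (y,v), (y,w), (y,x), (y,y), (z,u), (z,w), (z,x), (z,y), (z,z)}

The schema corresponds to a generalized confluence (Geach) condition: \forall x \forall y (x R^2 y \to \exists w (y R^2 w \wedge xRw)).
(F1): satisfies the condition.
(F2): fails — 0R²1 but no w with 1R²w and 0Rw.
(F3): fails — bR²a but no w with aR²w and bRw.
(F4): satisfies the condition.

(F1), (F4)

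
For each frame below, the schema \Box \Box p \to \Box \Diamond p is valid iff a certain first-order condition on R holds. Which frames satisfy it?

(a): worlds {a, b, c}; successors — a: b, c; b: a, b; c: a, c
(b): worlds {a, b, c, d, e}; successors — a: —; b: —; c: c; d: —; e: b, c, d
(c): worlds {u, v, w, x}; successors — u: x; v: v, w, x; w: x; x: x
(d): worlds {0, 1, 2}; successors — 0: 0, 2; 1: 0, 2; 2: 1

The schema corresponds to a generalized confluence (Geach) condition: \forall x \forall z (xRz \to \exists w (x R^2 w \wedge zRw)).
(a): holds.
(b): fails — eRb but no w with eR²w and bRw.
(c): holds.
(d): holds.

(a), (c), (d)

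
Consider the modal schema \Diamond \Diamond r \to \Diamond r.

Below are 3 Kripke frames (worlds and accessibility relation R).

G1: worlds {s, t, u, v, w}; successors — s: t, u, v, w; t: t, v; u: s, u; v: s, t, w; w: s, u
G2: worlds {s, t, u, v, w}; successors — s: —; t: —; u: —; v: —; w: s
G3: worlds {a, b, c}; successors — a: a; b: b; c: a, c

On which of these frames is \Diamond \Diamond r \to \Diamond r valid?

Frame correspondent (Sahlqvist): \forall x \forall y \forall z (Rxy \wedge Ryz \to Rxz) — i.e. transitivity.
G1: fails — Rtv and Rvw but not Rtw.
G2: holds.
G3: holds.

G2, G3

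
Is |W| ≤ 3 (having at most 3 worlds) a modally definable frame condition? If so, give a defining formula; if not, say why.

No — not modally definable

If a class were modally definable it would be closed under disjoint unions (Goldblatt–Thomason).
Any modal formula valid on each of 4 disjoint one-world frames is valid on their disjoint union (validity is preserved under disjoint unions). Each one-world frame has |W|=1≤3, but the union has |W|=4.
So the class is not modally definable.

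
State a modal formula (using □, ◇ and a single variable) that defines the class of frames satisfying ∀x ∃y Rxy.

A defining formula is □p → ◇p (the D axiom).
Suppose □p→◇p is valid. At any x set V(p)=W. Then □p at x, so ◇p at x, so x has a successor.

□p → ◇p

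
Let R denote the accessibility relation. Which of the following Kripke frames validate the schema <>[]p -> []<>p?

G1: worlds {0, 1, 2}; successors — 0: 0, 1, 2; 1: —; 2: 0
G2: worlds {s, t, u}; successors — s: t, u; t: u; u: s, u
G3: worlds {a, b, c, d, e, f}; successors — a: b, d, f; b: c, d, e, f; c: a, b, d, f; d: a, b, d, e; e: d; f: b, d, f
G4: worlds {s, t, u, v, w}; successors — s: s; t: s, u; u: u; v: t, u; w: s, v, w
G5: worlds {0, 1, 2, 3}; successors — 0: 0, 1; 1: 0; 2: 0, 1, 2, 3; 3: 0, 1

G2, G3, G5

Frame correspondent (Sahlqvist): forall x forall y forall z (Rxy & Rxz -> exists w (Ryw & Rzw)) — i.e. convergence.
G1: fails — R00 and R01 but 0 and 1 have no common successor.
G2: holds.
G3: holds.
G4: fails — Rts and Rtu but s and u have no common successor.
G5: holds.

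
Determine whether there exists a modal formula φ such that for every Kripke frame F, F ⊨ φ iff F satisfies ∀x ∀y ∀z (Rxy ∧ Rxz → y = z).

This is a Sahlqvist condition; the CD axiom ◇q → □q defines it.
Suppose ◇q→□q is valid. Take Rxy, Rxz and set V(q)={y}. Then ◇q at x, so □q at x, so q at z, i.e. z=y.

Definable; ◇q → □q defines it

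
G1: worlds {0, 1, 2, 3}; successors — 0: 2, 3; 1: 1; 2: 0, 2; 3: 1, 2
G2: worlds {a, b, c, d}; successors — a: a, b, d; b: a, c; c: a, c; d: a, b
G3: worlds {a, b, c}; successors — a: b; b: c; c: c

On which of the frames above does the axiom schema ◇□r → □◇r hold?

The schema corresponds to convergence: ∀x ∀y ∀z (Rxy ∧ Rxz → ∃w (Ryw ∧ Rzw)).
G1: fails — R32 and R31 but 2 and 1 have no common successor.
G2: holds.
G3: holds.
Valid on: G2, G3.

G2, G3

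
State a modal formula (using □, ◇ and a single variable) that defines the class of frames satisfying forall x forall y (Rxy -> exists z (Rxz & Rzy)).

□□ψ → □ψ

A defining formula is □□ψ → □ψ (the C4 axiom).
Suppose □□ψ→□ψ is valid. Take Rxy and set V(ψ)={w : xR²w}. Then □□ψ at x, so □ψ at x, so ψ at y, i.e. ∃z(Rxz∧Rzy).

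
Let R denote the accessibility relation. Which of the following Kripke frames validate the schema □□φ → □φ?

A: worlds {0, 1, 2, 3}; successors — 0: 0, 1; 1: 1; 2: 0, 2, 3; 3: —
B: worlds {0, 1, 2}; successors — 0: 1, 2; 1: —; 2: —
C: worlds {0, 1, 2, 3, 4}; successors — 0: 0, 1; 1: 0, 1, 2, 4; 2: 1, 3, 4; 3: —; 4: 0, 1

This is the axiom for density; its first-order frame correspondent is ∀x ∀y (Rxy → ∃z (Rxz ∧ Rzy)).
A: condition met.
B: fails — R01 but no z with R0z and Rz1.
C: fails — R23 but no z with R2z and Rz3.
Valid on: A.

A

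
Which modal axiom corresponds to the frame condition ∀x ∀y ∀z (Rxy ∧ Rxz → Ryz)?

◇ψ → □◇ψ

The condition is the Euclidean property. The 5 schema ◇ψ → □◇ψ defines it.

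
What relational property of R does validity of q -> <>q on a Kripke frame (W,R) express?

reflexivity: forall x Rxx

This is frame-equivalent to □q → q (substitute ¬q for q and contrapose).
Suppose □q→q is valid. At any x set V(q)={w : Rxw}. Then □q holds at x, so q holds at x, i.e. Rxx.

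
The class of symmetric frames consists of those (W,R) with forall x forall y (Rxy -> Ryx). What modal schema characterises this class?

p → □◇p

This is symmetry; the standard corresponding axiom is B: p → □◇p.
Suppose p→□◇p is valid. Take Rxy and set V(p)={x}. Then p at x, so □◇p at x, so ◇p at y, so some z with Ryz has p; z=x, i.e. Ryx.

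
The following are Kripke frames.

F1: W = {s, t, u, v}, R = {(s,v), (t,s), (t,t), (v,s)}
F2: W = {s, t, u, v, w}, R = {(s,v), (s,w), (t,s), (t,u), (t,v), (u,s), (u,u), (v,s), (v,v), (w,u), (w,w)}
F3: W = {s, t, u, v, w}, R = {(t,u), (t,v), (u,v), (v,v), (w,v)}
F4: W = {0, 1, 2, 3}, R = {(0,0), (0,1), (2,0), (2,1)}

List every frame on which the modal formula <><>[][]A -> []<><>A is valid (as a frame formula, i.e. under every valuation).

F2, F3

The schema corresponds to a generalized confluence (Geach) condition: forall x forall y forall z ((x R^2 y & xRz) -> exists w (y R^2 w & z R^2 w)).
F1: fails — sR²s, sRv but no w with sR²w and vR²w.
F2: condition met.
F3: condition met.
F4: fails — 0R²0, 0R1 but no w with 0R²w and 1R²w.
Valid on: F2, F3.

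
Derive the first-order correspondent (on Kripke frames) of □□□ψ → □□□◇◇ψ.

This is a Sahlqvist (Geach-type) schema ◇^0□^3ψ → □^3◇^2ψ.
Minimal-valuation argument: fix x; take any y with xR^0y and any z with xR^3z. Set V(ψ) to the set of worlds R-reachable from y in exactly 3 steps. Then □^3ψ holds at y, so the antecedent holds at x; validity forces ◇^2ψ at z, giving a w with zR^2w and yR^3w.
First-order correspondent: ∀x ∀z (xR³z → ∃w (xR³w ∧ zR²w)).

∀x ∀z (xR³z → ∃w (xR³w ∧ zR²w))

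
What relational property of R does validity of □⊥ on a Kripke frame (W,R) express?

□⊥ is valid iff no world has any successor (otherwise □⊥ fails at any world with one).
Conversely, on a frame with emptiness of R the schema holds at every world under every valuation.
So the correspondent is emptiness of R.

Emptiness of R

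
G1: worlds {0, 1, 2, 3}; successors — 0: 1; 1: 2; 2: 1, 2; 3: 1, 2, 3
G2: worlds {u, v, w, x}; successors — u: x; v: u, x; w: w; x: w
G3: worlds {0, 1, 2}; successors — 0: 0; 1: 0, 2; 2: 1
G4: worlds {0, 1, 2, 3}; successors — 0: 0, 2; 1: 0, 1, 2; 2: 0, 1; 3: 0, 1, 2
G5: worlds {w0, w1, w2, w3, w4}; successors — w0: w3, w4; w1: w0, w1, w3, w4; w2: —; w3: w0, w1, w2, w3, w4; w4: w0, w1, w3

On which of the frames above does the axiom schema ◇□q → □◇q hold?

G1, G4

Frame correspondent (Sahlqvist): ∀x ∀y ∀z (Rxy ∧ Rxz → ∃w (Ryw ∧ Rzw)) — i.e. convergence.
G1: holds.
G2: fails — Rvu and Rvx but u and x have no common successor.
G3: fails — R10 and R12 but 0 and 2 have no common successor.
G4: holds.
G5: fails — Rw3w1 and Rw3w2 but w1 and w2 have no common successor.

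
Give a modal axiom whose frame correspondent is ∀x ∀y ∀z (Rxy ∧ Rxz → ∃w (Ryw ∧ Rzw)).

◇□r → □◇r

This is convergence; the standard corresponding axiom is .2: ◇□r → □◇r.
Suppose ◇□r→□◇r is valid. Take Rxy, Rxz and set V(r)={w : Ryw}. Then □r at y so ◇□r at x, so □◇r at x, so ◇r at z, giving w with Rzw and Ryw.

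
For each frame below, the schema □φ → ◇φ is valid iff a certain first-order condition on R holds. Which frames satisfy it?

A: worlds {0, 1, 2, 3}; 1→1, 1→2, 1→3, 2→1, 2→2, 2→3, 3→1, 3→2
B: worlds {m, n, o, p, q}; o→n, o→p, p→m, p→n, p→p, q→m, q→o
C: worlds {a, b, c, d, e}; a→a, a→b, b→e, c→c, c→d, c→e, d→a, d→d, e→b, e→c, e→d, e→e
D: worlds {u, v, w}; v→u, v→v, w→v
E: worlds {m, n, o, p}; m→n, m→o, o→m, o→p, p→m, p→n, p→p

C

The schema corresponds to seriality: ∀x ∃y Rxy.
A: fails — world 0 has no successor.
B: fails — world m has no successor.
C: ✓.
D: fails — world u has no successor.
E: fails — world n has no successor.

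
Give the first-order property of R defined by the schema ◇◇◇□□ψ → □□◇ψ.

∀x ∀y ∀z ((xR³y ∧ xR²z) → ∃w (yR²w ∧ zRw))

This is a Sahlqvist (Geach-type) schema ◇^3□^2ψ → □^2◇^1ψ.
Minimal-valuation argument: fix x; take any y with xR^3y and any z with xR^2z. Set V(ψ) to the set of worlds R-reachable from y in exactly 2 steps. Then □^2ψ holds at y, so the antecedent holds at x; validity forces ◇^1ψ at z, giving a w with zR^1w and yR^2w.
First-order correspondent: ∀x ∀y ∀z ((xR³y ∧ xR²z) → ∃w (yR²w ∧ zRw)).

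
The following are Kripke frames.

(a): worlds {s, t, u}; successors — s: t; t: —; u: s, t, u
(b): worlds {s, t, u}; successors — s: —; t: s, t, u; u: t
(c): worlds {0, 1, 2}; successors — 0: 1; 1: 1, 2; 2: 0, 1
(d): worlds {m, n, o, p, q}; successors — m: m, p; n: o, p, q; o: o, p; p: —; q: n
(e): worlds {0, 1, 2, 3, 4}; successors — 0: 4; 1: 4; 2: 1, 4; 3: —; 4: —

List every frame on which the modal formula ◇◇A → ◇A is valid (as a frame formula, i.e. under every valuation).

(a), (e)

The schema corresponds to transitivity: ∀x ∀y ∀z (Rxy ∧ Ryz → Rxz).
(a): ✓.
(b): fails — Rut and Rtu but not Ruu.
(c): fails — R12 and R20 but not R10.
(d): fails — Rnq and Rqn but not Rnn.
(e): ✓.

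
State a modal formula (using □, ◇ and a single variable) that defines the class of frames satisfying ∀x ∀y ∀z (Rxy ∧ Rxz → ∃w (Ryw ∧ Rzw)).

This is convergence; the standard corresponding axiom is .2: ◇□p → □◇p.
Suppose ◇□p→□◇p is valid. Take Rxy, Rxz and set V(p)={w : Ryw}. Then □p at y so ◇□p at x, so □◇p at x, so ◇p at z, giving w with Rzw and Ryw.

◇□p → □◇p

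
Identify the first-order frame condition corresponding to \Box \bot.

□⊥ is valid iff no world has any successor (otherwise □⊥ fails at any world with one).
Conversely, on a frame with emptiness of R the schema holds at every world under every valuation.
So the correspondent is emptiness of R.

emptiness of R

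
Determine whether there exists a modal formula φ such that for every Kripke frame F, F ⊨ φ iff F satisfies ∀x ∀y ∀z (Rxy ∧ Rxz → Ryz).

This is a Sahlqvist condition; the 5 axiom ◇p → □◇p defines it.
Suppose ◇p→□◇p is valid. Take Rxy, Rxz and set V(p)={y}. Then ◇p at x, so □◇p at x, so ◇p at z, so some w with Rzw has p; w=y, i.e. Rzy. By symmetry of the argument, Ryz.

Definable; ◇p → □◇p defines it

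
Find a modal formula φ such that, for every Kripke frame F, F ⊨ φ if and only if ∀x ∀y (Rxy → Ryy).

This is shift-reflexivity; the standard corresponding axiom is T□: □(□ψ → ψ).
Suppose □(□ψ→ψ) is valid. Take Rxy and set V(ψ)={w : Ryw}. Then at y, □ψ holds; since □(□ψ→ψ) at x, □ψ→ψ at y, so ψ at y, i.e. Ryy.

□(□ψ → ψ)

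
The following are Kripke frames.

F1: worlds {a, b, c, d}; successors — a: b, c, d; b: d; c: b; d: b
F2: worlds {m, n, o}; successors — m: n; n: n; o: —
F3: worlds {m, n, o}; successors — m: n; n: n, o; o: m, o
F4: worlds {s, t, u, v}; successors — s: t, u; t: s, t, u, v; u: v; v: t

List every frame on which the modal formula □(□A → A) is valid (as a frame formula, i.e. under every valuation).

The schema corresponds to shift-reflexivity: ∀x ∀y (Rxy → Ryy).
F1: fails — Rab but not Rbb.
F2: ✓.
F3: fails — Rom but not Rmm.
F4: fails — Ruv but not Rvv.

F2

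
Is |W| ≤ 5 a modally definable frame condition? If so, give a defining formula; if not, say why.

Modal frame validity is preserved under disjoint unions.
Any modal formula valid on each of 6 disjoint one-world frames is valid on their disjoint union (validity is preserved under disjoint unions). Each one-world frame has |W|=1≤5, but the union has |W|=6.
So no modal formula (or set of formulas) defines exactly the |W|≤5 frames.

Not definable by any modal formula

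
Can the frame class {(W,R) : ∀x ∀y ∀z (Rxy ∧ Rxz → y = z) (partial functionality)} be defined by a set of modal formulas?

Yes, by ◇p → □p

Yes: it is partial functionality, defined by the CD schema ◇p → □p.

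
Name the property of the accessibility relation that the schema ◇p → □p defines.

Suppose ◇p→□p is valid. Take Rxy, Rxz and set V(p)={y}. Then ◇p at x, so □p at x, so p at z, i.e. z=y.

Partial functionality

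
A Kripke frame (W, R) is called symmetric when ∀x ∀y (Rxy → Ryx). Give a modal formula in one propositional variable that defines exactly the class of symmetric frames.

This is symmetry; the standard corresponding axiom is B: r → □◇r.
Suppose r→□◇r is valid. Take Rxy and set V(r)={x}. Then r at x, so □◇r at x, so ◇r at y, so some z with Ryz has r; z=x, i.e. Ryx.

r → □◇r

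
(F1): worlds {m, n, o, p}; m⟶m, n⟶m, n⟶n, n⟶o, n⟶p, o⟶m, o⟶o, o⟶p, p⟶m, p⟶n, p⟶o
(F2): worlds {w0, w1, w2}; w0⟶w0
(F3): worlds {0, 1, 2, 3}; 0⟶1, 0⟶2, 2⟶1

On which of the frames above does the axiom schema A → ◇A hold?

none

This is the axiom for reflexivity; its first-order frame correspondent is ∀x Rxx.
(F1): fails — world p does not see itself.
(F2): fails — world w1 does not see itself.
(F3): fails — world 0 does not see itself.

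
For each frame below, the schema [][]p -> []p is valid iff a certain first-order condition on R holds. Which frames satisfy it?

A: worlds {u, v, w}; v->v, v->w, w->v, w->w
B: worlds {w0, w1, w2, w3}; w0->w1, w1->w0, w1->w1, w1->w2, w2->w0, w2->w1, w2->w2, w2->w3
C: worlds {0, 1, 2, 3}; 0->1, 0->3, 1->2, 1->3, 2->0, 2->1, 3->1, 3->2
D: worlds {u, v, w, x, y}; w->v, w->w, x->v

A, B

Frame correspondent (Sahlqvist): forall x forall y (Rxy -> exists z (Rxz & Rzy)) — i.e. density.
A: satisfies the condition.
B: satisfies the condition.
C: fails — R20 but no z with R2z and Rz0.
D: fails — Rxv but no z with Rxz and Rzv.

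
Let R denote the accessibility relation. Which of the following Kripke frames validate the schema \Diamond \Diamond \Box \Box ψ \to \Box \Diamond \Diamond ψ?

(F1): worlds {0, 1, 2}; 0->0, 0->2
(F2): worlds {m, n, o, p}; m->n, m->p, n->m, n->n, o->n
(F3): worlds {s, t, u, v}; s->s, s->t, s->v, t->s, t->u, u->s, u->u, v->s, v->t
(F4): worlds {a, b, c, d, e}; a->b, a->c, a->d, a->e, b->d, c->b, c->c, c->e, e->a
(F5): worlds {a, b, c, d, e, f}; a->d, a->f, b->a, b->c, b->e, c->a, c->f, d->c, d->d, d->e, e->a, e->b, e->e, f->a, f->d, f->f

This is the axiom for a generalized confluence (Geach) condition; its first-order frame correspondent is \forall x \forall y \forall z ((x R^2 y \wedge xRz) \to \exists w (y R^2 w \wedge z R^2 w)).
(F1): fails — 0R²0, 0R2 but no w with 0R²w and 2R²w.
(F2): fails — mR²m, mRp but no w with mR²w and pR²w.
(F3): condition met.
(F4): fails — aR²a, aRb but no w with aR²w and bR²w.
(F5): condition met.

(F3), (F5)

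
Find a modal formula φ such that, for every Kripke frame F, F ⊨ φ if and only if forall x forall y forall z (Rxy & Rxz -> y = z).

A defining formula is ◇q → □q (the CD axiom).
Suppose ◇q→□q is valid. Take Rxy, Rxz and set V(q)={y}. Then ◇q at x, so □q at x, so q at z, i.e. z=y.

◇q → □q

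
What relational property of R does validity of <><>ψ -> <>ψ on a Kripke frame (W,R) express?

This is a form of the 4 axiom.
Its frame correspondent is transitivity — forall x forall y forall z (Rxy & Ryz -> Rxz).

transitivity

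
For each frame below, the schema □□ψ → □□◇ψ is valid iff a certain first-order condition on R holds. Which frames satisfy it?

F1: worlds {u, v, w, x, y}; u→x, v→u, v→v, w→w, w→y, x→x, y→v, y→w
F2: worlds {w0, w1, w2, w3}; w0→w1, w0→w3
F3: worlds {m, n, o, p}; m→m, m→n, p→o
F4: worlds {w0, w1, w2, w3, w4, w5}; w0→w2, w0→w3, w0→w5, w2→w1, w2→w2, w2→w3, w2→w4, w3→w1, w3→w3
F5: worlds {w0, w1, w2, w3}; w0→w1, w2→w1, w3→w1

F2, F5

The schema corresponds to a generalized confluence (Geach) condition: ∀x ∀z (xR²z → ∃w (xR²w ∧ zRw)).
F1: fails — yR²u but no t with yR²t and uRt.
F2: holds.
F3: fails — mR²n but no w with mR²w and nRw.
F4: fails — w0R²w1 but no w with w0R²w and w1Rw.
F5: holds.
Valid on: F2, F5.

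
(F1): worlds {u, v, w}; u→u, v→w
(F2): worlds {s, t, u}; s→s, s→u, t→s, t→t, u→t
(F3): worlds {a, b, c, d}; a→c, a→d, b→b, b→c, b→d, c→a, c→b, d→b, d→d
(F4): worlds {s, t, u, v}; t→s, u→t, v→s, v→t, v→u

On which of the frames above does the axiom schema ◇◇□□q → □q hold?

(F1)

The schema corresponds to a generalized confluence (Geach) condition: ∀x ∀y ∀z ((xR²y ∧ xRz) → ∃w (yR²w ∧ z = w)).
(F1): ✓.
(F2): fails — sR²u, sRu but no w with uR²w and u=w.
(F3): fails — aR²a, aRc but no w with aR²w and c=w.
(F4): fails — uR²s, uRt but no w with sR²w and t=w.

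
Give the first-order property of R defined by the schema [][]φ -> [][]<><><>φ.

This is a Sahlqvist (Geach-type) schema ◇^0□^2φ → □^2◇^3φ.
Minimal-valuation argument: fix x; take any y with xR^0y and any z with xR^2z. Set V(φ) to the set of worlds R-reachable from y in exactly 2 steps. Then □^2φ holds at y, so the antecedent holds at x; validity forces ◇^3φ at z, giving a w with zR^3w and yR^2w.
First-order correspondent: forall x forall z (x R^2 z -> exists w (x R^2 w & z R^3 w)).

forall x forall z (x R^2 z -> exists w (x R^2 w & z R^3 w))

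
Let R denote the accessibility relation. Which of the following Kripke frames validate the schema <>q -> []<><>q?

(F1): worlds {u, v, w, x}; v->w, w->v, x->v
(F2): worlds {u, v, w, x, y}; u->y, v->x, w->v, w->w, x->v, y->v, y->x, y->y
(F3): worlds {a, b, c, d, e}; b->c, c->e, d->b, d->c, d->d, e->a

(F1)

Frame correspondent (Sahlqvist): forall x forall y forall z ((xRy & xRz) -> exists w (y = w & z R^2 w)) — i.e. a generalized confluence (Geach) condition.
(F1): condition met.
(F2): fails — wRw, wRv but no t with w=t and vR²t.
(F3): fails — bRc, bRc but no w with c=w and cR²w.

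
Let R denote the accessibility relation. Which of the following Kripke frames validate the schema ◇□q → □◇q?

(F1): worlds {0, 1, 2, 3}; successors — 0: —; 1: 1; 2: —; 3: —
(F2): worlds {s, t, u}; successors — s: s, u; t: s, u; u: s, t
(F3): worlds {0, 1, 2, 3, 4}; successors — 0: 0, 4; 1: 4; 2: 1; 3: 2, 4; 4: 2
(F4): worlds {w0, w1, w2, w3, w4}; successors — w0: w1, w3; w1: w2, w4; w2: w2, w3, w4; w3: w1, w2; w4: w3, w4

(F1), (F2)

Frame correspondent (Sahlqvist): ∀x ∀y ∀z (Rxy ∧ Rxz → ∃w (Ryw ∧ Rzw)) — i.e. convergence.
(F1): ✓.
(F2): ✓.
(F3): fails — R00 and R04 but 0 and 4 have no common successor.
(F4): fails — Rw2w4 and Rw2w3 but w4 and w3 have no common successor.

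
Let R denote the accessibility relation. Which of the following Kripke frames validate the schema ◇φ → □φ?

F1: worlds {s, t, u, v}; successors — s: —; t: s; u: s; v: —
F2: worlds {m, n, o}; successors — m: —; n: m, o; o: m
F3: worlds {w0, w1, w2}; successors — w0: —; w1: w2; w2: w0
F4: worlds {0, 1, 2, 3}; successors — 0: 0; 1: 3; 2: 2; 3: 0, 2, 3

F1, F3

This is the axiom for partial functionality; its first-order frame correspondent is ∀x ∀y ∀z (Rxy ∧ Rxz → y = z).
F1: satisfies the condition.
F2: fails — n sees both m and o.
F3: satisfies the condition.
F4: fails — 3 sees both 0 and 2.
Valid on: F1, F3.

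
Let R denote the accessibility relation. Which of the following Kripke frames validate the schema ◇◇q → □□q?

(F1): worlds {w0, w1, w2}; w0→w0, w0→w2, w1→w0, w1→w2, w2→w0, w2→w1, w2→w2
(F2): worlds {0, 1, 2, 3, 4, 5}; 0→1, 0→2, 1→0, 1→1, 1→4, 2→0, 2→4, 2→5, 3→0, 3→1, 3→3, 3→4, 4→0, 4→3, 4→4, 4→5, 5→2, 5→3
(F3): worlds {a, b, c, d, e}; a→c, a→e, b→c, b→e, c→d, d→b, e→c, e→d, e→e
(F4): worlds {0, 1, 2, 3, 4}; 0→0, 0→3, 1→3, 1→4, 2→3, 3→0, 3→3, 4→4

none

Frame correspondent (Sahlqvist): ∀x ∀y ∀z ((xR²y ∧ xR²z) → ∃w (y = w ∧ z = w)) — i.e. a generalized confluence (Geach) condition.
(F1): fails — w0R²w0, w0R²w1 but w0 ≠ w1.
(F2): fails — 0R²0, 0R²1 but 0 ≠ 1.
(F3): fails — aR²c, aR²d but c ≠ d.
(F4): fails — 0R²0, 0R²3 but 0 ≠ 3.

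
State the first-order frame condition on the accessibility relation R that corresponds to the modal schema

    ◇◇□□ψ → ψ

∀x ∀y (xR²y → ∃w (yR²w ∧ x = w))

This is a Sahlqvist (Geach-type) schema ◇^2□^2ψ → □^0◇^0ψ.
Minimal-valuation argument: fix x; take any y with xR^2y and any z with xR^0z. Set V(ψ) to the set of worlds R-reachable from y in exactly 2 steps. Then □^2ψ holds at y, so the antecedent holds at x; validity forces ◇^0ψ at z, giving a w with zR^0w and yR^2w.
First-order correspondent: ∀x ∀y (xR²y → ∃w (yR²w ∧ x = w)).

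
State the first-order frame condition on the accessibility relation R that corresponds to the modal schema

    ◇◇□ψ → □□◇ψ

∀x ∀y ∀z ((xR²y ∧ xR²z) → ∃w (yRw ∧ zRw))

This is a Sahlqvist (Geach-type) schema ◇^2□^1ψ → □^2◇^1ψ.
First-order correspondent: ∀x ∀y ∀z ((xR²y ∧ xR²z) → ∃w (yRw ∧ zRw)).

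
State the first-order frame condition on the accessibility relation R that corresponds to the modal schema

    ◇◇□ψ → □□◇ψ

This is a Sahlqvist (Geach-type) schema ◇^2□^1ψ → □^2◇^1ψ.
First-order correspondent: ∀x ∀y ∀z ((xR²y ∧ xR²z) → ∃w (yRw ∧ zRw)).

∀x ∀y ∀z ((xR²y ∧ xR²z) → ∃w (yRw ∧ zRw))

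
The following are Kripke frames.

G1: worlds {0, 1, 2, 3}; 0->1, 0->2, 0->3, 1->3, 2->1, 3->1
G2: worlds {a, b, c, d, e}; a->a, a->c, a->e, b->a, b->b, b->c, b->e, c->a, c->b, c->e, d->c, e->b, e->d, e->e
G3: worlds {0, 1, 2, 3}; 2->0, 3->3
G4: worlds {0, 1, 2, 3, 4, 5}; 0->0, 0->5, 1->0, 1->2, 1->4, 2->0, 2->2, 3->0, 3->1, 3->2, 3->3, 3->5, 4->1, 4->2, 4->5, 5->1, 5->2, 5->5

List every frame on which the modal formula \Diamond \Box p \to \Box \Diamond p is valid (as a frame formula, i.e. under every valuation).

Frame correspondent (Sahlqvist): \forall x \forall y \forall z (Rxy \wedge Rxz \to \exists w (Ryw \wedge Rzw)) — i.e. convergence.
G1: fails — R02 and R01 but 2 and 1 have no common successor.
G2: fails — Ree and Red but e and d have no common successor.
G3: fails — R20 and R20 but 0 and 0 have no common successor.
G4: holds.
Valid on: G4.

G4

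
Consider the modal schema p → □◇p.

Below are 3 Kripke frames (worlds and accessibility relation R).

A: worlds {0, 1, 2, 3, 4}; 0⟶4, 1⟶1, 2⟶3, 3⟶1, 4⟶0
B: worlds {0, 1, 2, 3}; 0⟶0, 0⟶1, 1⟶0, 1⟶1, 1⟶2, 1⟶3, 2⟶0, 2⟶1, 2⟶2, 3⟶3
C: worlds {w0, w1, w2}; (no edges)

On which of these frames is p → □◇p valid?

C

Frame correspondent (Sahlqvist): ∀x ∀y (Rxy → Ryx) — i.e. symmetry.
A: fails — R31 but not R13.
B: fails — R20 but not R02.
C: satisfies the condition.
Valid on: C.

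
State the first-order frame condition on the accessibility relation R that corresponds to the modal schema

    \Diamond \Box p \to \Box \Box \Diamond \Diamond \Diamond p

\forall x \forall y \forall z ((xRy \wedge x R^2 z) \to \exists w (yRw \wedge z R^3 w))

This is a Sahlqvist (Geach-type) schema ◇^1□^1p → □^2◇^3p.
Minimal-valuation argument: fix x; take any y with xR^1y and any z with xR^2z. Set V(p) to the set of worlds R-reachable from y in exactly 1 step. Then □^1p holds at y, so the antecedent holds at x; validity forces ◇^3p at z, giving a w with zR^3w and yR^1w.
First-order correspondent: \forall x \forall y \forall z ((xRy \wedge x R^2 z) \to \exists w (yRw \wedge z R^3 w)).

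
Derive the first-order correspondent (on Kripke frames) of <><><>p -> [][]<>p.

This is a Sahlqvist (Geach-type) schema ◇^3□^0p → □^2◇^1p.
Minimal-valuation argument: fix x; take any y with xR^3y and any z with xR^2z. Set V(p) to the set of worlds R-reachable from y in exactly 0 steps. Then □^0p holds at y, so the antecedent holds at x; validity forces ◇^1p at z, giving a w with zR^1w and yR^0w.
First-order correspondent: forall x forall y forall z ((x R^3 y & x R^2 z) -> exists w (y = w & zRw)).

forall x forall y forall z ((x R^3 y & x R^2 z) -> exists w (y = w & zRw))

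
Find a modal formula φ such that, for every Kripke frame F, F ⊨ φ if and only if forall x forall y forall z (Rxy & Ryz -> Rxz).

□s → □□s

This is transitivity; the standard corresponding axiom is 4: □s → □□s.
Suppose □s→□□s is valid. Take Rxy, Ryz and set V(s)={w : Rxw}. Then □s at x, so □□s at x, so □s at y, so s at z, i.e. Rxz.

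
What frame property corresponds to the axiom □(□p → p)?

Suppose □(□p→p) is valid. Take Rxy and set V(p)={w : Ryw}. Then at y, □p holds; since □(□p→p) at x, □p→p at y, so p at y, i.e. Ryy.

shift-reflexivity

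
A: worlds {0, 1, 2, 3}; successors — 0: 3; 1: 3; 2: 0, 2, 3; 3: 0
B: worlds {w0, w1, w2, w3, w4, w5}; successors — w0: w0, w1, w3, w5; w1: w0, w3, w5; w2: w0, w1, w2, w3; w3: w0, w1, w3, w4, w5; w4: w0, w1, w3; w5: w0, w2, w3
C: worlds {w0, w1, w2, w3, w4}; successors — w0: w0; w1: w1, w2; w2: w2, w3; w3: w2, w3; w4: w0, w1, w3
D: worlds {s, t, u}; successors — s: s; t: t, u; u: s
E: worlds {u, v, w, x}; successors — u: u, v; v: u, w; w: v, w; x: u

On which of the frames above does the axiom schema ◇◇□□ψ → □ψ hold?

E

The schema corresponds to a generalized confluence (Geach) condition: ∀x ∀y ∀z ((xR²y ∧ xRz) → ∃w (yR²w ∧ z = w)).
A: fails — 0R²0, 0R3 but no w with 0R²w and 3=w.
B: fails — w2R²w4, w2Rw2 but no w with w4R²w and w2=w.
C: fails — w1R²w2, w1Rw1 but no w with w2R²w and w1=w.
D: fails — tR²s, tRt but no w with sR²w and t=w.
E: satisfies the condition.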